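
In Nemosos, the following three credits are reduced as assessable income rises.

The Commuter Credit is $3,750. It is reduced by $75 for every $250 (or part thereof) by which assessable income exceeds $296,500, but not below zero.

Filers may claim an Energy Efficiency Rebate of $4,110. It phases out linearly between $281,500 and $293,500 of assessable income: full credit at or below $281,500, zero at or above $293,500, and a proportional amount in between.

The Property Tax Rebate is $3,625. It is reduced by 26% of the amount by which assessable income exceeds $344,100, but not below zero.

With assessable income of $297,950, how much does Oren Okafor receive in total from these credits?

Commuter Credit: income exceeds $296,500 by $1,450, which is 6 full-or-partial $250 increments; reduction = 6 × $75 = $450, leaving $3,300.
Energy Efficiency Rebate: $297,950 is at or above $293,500, so the credit is $0.
Property Tax Rebate: $297,950 is at or below the $344,100 threshold, so the full $3,625 applies.
Total: $3,300 + $0 + $3,625 = $6,925.

$6,925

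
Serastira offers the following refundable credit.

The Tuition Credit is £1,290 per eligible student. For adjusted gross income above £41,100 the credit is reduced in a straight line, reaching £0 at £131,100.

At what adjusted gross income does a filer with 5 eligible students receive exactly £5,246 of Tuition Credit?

Full credit = 5 × £1,290 = £6,450.
£5,246 is 5,246/6,450 of the full £6,450, so 1,204/6,450 of the £90,000 range has been used: income = £41,100 + £90,000 × 1,204/6,450 = £57,900.

£57,900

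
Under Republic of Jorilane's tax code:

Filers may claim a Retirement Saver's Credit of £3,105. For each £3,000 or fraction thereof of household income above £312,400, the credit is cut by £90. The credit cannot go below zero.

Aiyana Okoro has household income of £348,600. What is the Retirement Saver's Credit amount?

Retirement Saver's Credit: income exceeds £312,400 by £36,200, which is 13 full-or-partial £3,000 increments; reduction = 13 × £90 = £1,170, leaving £1,935.

£1,935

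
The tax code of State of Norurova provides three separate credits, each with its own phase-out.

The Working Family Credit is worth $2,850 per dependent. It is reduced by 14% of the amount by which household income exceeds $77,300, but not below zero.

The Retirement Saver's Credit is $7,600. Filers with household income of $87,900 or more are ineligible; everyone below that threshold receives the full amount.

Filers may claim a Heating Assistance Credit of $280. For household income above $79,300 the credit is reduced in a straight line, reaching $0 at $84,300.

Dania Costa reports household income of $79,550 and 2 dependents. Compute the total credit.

$13,251

Working Family Credit: base = 2 × $2,850 = $5,700. 14% of the $2,250 excess over $77,300 is $315; credit = $5,700 − $315 = $5,385.
Retirement Saver's Credit: $79,550 is below the $87,900 cutoff, so the full $7,600 applies.
Heating Assistance Credit: $79,550 is $250 into a $5,000 phase-out range, leaving 4,750/5,000 of the credit: $280 × 4,750/5,000 = $266.
Total: $5,385 + $7,600 + $266 = $13,251.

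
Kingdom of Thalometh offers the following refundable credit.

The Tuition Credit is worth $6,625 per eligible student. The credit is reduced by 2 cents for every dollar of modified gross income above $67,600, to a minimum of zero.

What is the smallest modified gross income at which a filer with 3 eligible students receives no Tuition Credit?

$1,061,350

Full credit = 3 × $6,625 = $19,875.
The credit falls by 2% of each dollar above $67,600, so it reaches zero when the excess is $19,875 / 2% = $993,750: income = $67,600 + $993,750 = $1,061,350.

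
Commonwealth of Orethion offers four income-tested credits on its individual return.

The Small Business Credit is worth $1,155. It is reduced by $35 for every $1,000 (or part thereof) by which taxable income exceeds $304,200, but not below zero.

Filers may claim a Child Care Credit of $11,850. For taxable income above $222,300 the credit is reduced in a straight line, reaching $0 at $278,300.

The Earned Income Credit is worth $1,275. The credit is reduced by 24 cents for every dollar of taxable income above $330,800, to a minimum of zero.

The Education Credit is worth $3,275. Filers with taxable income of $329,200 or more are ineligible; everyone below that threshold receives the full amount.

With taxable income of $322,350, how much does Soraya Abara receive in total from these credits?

Small Business Credit: income exceeds $304,200 by $18,150, which is 19 full-or-partial $1,000 increments; reduction = 19 × $35 = $665, leaving $490.
Child Care Credit: $322,350 is at or above $278,300, so the credit is $0.
Earned Income Credit: $322,350 is at or below the $330,800 threshold, so the full $1,275 applies.
Education Credit: $322,350 is below the $329,200 cutoff, so the full $3,275 applies.
Total: $490 + $0 + $1,275 + $3,275 = $5,040.

$5,040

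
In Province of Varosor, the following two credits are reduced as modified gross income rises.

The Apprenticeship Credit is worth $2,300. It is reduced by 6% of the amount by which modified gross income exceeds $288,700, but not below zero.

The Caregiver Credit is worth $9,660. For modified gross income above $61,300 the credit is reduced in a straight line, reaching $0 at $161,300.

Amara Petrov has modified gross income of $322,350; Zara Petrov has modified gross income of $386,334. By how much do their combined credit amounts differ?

$281

Amara ($322,350): Apprenticeship Credit: 6% of the $33,650 excess over $288,700 is $2,019; credit = $2,300 − $2,019 = $281. Caregiver Credit: $322,350 is at or above $161,300, so the credit is $0. total $281 + $0 = $281
Zara ($386,334): Apprenticeship Credit: 6% of the $97,634 excess over $288,700 is $5,858.04 ≥ base, so the credit is $0. Caregiver Credit: $386,334 is at or above $161,300, so the credit is $0. total $0 + $0 = $0
Difference: |$281 − $0| = $281.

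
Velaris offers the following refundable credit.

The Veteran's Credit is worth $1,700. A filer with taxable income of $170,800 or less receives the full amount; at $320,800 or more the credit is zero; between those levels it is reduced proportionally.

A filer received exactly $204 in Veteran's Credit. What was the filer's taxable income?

$204 is 204/1,700 of the full $1,700, so 1,496/1,700 of the $150,000 range has been used: income = $170,800 + $150,000 × 1,496/1,700 = $302,800.

$302,800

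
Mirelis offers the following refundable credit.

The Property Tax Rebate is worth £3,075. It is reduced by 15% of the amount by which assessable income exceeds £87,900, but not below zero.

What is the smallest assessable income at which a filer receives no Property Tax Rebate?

The credit falls by 15% of each pound above £87,900, so it reaches zero when the excess is £3,075 / 15% = £20,500: income = £87,900 + £20,500 = £108,400.

£108,400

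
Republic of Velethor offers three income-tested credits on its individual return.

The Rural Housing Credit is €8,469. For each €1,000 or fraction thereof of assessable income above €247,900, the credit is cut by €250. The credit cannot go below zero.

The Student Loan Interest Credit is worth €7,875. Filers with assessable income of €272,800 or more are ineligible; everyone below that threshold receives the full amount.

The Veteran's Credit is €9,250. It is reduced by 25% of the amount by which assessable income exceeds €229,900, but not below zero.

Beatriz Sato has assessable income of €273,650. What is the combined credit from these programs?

Rural Housing Credit: income exceeds €247,900 by €25,750, which is 26 full-or-partial €1,000 increments; reduction = 26 × €250 = €6,500, leaving €1,969.
Student Loan Interest Credit: €273,650 meets or exceeds the €272,800 cutoff, so the credit is €0.
Veteran's Credit: 25% of the €43,750 excess over €229,900 is €10,937.50 ≥ base, so the credit is €0.
Total: €1,969 + €0 + €0 = €1,969.

€1,969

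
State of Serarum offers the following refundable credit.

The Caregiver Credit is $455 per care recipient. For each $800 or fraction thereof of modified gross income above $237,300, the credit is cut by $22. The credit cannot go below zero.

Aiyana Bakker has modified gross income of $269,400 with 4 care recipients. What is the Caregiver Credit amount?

Caregiver Credit: base = 4 × $455 = $1,820. income exceeds $237,300 by $32,100, which is 41 full-or-partial $800 increments; reduction = 41 × $22 = $902, leaving $918.

$918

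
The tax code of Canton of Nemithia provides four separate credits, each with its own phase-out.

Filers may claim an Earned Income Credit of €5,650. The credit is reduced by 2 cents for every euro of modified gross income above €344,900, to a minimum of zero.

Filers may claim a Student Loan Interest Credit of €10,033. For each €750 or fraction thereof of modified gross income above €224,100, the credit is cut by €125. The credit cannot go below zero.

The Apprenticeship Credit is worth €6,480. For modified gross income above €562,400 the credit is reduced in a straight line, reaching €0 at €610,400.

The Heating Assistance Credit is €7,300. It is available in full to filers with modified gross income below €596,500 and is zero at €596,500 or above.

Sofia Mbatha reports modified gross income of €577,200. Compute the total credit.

Earned Income Credit: 2% of the €232,300 excess over €344,900 is €4,646; credit = €5,650 − €4,646 = €1,004.
Student Loan Interest Credit: income exceeds €224,100 by €353,100 → 471 increments × €125 = €58,875 ≥ base, so the credit is €0.
Apprenticeship Credit: €577,200 is €14,800 into a €48,000 phase-out range, leaving 33,200/48,000 of the credit: €6,480 × 33,200/48,000 = €4,482.
Heating Assistance Credit: €577,200 is below the €596,500 cutoff, so the full €7,300 applies.
Total: €1,004 + €0 + €4,482 + €7,300 = €12,786.

€12,786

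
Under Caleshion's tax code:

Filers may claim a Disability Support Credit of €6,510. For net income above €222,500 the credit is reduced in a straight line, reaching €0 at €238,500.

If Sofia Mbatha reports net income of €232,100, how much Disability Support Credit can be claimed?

€2,604

Disability Support Credit: €232,100 is €9,600 into a €16,000 phase-out range, leaving 6,400/16,000 of the credit: €6,510 × 6,400/16,000 = €2,604.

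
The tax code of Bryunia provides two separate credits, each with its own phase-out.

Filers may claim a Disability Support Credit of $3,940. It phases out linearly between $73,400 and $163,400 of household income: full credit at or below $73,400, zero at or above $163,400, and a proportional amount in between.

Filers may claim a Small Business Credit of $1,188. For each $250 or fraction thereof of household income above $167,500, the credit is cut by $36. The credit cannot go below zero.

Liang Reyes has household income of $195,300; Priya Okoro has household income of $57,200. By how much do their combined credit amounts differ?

$5,128

Liang ($195,300): Disability Support Credit: $195,300 is at or above $163,400, so the credit is $0. Small Business Credit: income exceeds $167,500 by $27,800 → 112 increments × $36 = $4,032 ≥ base, so the credit is $0. total $0 + $0 = $0
Priya ($57,200): Disability Support Credit: $57,200 is at or below the $73,400 threshold, so the full $3,940 applies. Small Business Credit: $57,200 is at or below the $167,500 threshold, so the full $1,188 applies. total $3,940 + $1,188 = $5,128
Difference: |$0 − $5,128| = $5,128.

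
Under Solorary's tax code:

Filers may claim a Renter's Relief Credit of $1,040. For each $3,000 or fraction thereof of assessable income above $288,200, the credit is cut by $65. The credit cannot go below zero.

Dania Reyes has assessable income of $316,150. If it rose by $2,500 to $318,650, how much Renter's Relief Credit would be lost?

$65

At $316,150 — income exceeds $288,200 by $27,950, which is 10 full-or-partial $3,000 increments; reduction = 10 × $65 = $650, leaving $390.
At $318,650 — income exceeds $288,200 by $30,450, which is 11 full-or-partial $3,000 increments; reduction = 11 × $65 = $715, leaving $325.
Lost: $390 − $325 = $65.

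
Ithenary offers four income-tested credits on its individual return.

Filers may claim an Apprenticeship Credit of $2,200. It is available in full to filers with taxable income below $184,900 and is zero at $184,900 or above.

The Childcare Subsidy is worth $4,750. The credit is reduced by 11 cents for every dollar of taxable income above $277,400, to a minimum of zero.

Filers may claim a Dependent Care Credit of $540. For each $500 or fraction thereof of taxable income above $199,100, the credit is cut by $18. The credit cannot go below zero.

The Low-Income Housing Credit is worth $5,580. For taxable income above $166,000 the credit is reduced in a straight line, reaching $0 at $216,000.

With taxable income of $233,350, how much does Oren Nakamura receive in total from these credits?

$4,750

Apprenticeship Credit: $233,350 meets or exceeds the $184,900 cutoff, so the credit is $0.
Childcare Subsidy: $233,350 is at or below the $277,400 threshold, so the full $4,750 applies.
Dependent Care Credit: income exceeds $199,100 by $34,250 → 69 increments × $18 = $1,242 ≥ base, so the credit is $0.
Low-Income Housing Credit: $233,350 is at or above $216,000, so the credit is $0.
Total: $0 + $4,750 + $0 + $0 = $4,750.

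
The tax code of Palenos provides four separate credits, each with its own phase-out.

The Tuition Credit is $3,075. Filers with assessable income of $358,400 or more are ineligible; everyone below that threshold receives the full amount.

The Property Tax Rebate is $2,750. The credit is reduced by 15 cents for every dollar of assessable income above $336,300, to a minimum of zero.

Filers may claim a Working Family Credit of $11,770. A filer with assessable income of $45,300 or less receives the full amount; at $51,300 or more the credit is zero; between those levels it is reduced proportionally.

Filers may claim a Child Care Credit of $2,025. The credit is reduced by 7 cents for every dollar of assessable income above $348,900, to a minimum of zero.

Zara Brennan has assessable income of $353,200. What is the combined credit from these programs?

Tuition Credit: $353,200 is below the $358,400 cutoff, so the full $3,075 applies.
Property Tax Rebate: 15% of the $16,900 excess over $336,300 is $2,535; credit = $2,750 − $2,535 = $215.
Working Family Credit: $353,200 is at or above $51,300, so the credit is $0.
Child Care Credit: 7% of the $4,300 excess over $348,900 is $301; credit = $2,025 − $301 = $1,724.
Total: $3,075 + $215 + $0 + $1,724 = $5,014.

$5,014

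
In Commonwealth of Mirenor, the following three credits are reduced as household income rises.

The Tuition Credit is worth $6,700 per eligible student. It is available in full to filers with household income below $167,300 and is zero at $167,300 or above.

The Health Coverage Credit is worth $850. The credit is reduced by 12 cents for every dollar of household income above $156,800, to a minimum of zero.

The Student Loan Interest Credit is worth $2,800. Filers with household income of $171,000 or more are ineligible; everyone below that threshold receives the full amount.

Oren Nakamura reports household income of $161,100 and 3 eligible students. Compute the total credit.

Tuition Credit: base = 3 × $6,700 = $20,100. $161,100 is below the $167,300 cutoff, so the full $20,100 applies.
Health Coverage Credit: 12% of the $4,300 excess over $156,800 is $516; credit = $850 − $516 = $334.
Student Loan Interest Credit: $161,100 is below the $171,000 cutoff, so the full $2,800 applies.
Total: $20,100 + $334 + $2,800 = $23,234.

$23,234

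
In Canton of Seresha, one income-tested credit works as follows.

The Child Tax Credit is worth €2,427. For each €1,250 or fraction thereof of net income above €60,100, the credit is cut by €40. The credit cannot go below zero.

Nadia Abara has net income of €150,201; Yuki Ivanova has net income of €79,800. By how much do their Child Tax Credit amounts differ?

€1,787

Nadia (€150,201): Child Tax Credit: income exceeds €60,100 by €90,101 → 73 increments × €40 = €2,920 ≥ base, so the credit is €0.
Yuki (€79,800): Child Tax Credit: income exceeds €60,100 by €19,700, which is 16 full-or-partial €1,250 increments; reduction = 16 × €40 = €640, leaving €1,787.
Difference: |€0 − €1,787| = €1,787.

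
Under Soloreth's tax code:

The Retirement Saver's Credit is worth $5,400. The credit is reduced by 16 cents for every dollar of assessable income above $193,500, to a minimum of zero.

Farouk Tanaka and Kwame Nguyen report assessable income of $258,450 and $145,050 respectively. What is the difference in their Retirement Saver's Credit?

$5,400

Farouk ($258,450): Retirement Saver's Credit: 16% of the $64,950 excess over $193,500 is $10,392 ≥ base, so the credit is $0.
Kwame ($145,050): Retirement Saver's Credit: $145,050 is at or below the $193,500 threshold, so the full $5,400 applies.
Difference: |$0 − $5,400| = $5,400.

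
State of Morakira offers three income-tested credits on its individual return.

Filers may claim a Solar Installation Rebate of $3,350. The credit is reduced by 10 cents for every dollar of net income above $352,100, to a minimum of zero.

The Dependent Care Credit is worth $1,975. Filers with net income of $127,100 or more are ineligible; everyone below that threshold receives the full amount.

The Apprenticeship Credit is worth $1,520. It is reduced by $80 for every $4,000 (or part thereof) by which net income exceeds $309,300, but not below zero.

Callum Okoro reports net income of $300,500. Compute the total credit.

Solar Installation Rebate: $300,500 is at or below the $352,100 threshold, so the full $3,350 applies.
Dependent Care Credit: $300,500 meets or exceeds the $127,100 cutoff, so the credit is $0.
Apprenticeship Credit: $300,500 is at or below the $309,300 threshold, so the full $1,520 applies.
Total: $3,350 + $0 + $1,520 = $4,870.

$4,870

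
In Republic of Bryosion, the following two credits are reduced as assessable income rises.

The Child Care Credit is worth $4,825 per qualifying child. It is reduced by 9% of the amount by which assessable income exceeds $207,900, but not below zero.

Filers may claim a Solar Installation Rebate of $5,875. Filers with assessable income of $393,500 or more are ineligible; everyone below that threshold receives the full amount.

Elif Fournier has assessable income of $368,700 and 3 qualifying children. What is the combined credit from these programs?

Child Care Credit: base = 3 × $4,825 = $14,475. 9% of the $160,800 excess over $207,900 is $14,472; credit = $14,475 − $14,472 = $3.
Solar Installation Rebate: $368,700 is below the $393,500 cutoff, so the full $5,875 applies.
Total: $3 + $5,875 = $5,878.

$5,878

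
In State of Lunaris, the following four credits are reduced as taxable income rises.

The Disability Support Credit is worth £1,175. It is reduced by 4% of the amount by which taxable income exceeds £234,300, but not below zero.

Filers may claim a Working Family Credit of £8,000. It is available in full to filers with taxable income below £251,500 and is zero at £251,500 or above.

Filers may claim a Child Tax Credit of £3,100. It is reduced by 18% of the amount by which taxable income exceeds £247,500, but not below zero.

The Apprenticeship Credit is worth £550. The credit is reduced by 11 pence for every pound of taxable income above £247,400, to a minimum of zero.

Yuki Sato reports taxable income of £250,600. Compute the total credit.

Disability Support Credit: 4% of the £16,300 excess over £234,300 is £652; credit = £1,175 − £652 = £523.
Working Family Credit: £250,600 is below the £251,500 cutoff, so the full £8,000 applies.
Child Tax Credit: 18% of the £3,100 excess over £247,500 is £558; credit = £3,100 − £558 = £2,542.
Apprenticeship Credit: 11% of the £3,200 excess over £247,400 is £352; credit = £550 − £352 = £198.
Total: £523 + £8,000 + £2,542 + £198 = £11,263.

£11,263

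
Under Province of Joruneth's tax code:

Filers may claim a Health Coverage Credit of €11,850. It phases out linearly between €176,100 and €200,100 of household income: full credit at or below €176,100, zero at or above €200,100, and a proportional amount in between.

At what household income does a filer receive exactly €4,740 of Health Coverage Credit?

€190,500

€4,740 is 4,740/11,850 of the full €11,850, so 7,110/11,850 of the €24,000 range has been used: income = €176,100 + €24,000 × 7,110/11,850 = €190,500.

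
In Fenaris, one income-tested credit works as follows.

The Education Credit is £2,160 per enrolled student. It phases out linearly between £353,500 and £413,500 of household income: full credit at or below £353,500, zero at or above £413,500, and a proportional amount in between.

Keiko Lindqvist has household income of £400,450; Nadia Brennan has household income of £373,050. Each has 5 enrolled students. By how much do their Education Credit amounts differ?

Keiko (£400,450): Education Credit: base = 5 × £2,160 = £10,800. £400,450 is £46,950 into a £60,000 phase-out range, leaving 13,050/60,000 of the credit: £10,800 × 13,050/60,000 = £2,349.
Nadia (£373,050): Education Credit: base = 5 × £2,160 = £10,800. £373,050 is £19,550 into a £60,000 phase-out range, leaving 40,450/60,000 of the credit: £10,800 × 40,450/60,000 = £7,281.
Difference: |£2,349 − £7,281| = £4,932.

£4,932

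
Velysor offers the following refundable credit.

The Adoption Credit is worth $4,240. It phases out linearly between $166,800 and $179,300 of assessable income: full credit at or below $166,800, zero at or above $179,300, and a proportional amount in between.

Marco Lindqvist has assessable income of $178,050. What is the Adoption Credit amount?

$424

Adoption Credit: $178,050 is $11,250 into a $12,500 phase-out range, leaving 1,250/12,500 of the credit: $4,240 × 1,250/12,500 = $424.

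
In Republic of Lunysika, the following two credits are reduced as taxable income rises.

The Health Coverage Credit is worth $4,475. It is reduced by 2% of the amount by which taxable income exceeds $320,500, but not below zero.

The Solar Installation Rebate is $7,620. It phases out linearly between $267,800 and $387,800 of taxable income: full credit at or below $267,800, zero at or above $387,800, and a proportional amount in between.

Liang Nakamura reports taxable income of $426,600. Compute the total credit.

$2,353

Health Coverage Credit: 2% of the $106,100 excess over $320,500 is $2,122; credit = $4,475 − $2,122 = $2,353.
Solar Installation Rebate: $426,600 is at or above $387,800, so the credit is $0.
Total: $2,353 + $0 = $2,353.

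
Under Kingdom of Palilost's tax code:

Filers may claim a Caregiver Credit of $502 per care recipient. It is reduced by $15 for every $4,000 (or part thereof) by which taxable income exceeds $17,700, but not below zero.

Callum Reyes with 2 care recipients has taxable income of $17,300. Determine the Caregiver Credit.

$1,004

Caregiver Credit: base = 2 × $502 = $1,004. $17,300 is at or below the $17,700 threshold, so the full $1,004 applies.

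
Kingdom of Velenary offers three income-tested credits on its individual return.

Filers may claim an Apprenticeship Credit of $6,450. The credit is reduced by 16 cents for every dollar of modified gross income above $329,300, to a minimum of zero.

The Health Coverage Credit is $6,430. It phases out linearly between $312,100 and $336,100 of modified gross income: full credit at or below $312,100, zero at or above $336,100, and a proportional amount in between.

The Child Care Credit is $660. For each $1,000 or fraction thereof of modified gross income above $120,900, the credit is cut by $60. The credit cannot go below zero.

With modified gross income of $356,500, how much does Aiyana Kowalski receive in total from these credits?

$2,098

Apprenticeship Credit: 16% of the $27,200 excess over $329,300 is $4,352; credit = $6,450 − $4,352 = $2,098.
Health Coverage Credit: $356,500 is at or above $336,100, so the credit is $0.
Child Care Credit: income exceeds $120,900 by $235,600 → 236 increments × $60 = $14,160 ≥ base, so the credit is $0.
Total: $2,098 + $0 + $0 = $2,098.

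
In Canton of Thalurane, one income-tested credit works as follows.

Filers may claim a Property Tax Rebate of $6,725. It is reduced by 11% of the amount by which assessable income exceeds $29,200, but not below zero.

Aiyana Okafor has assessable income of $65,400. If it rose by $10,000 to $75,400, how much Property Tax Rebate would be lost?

$1,100

At $65,400 — 11% of the $36,200 excess over $29,200 is $3,982; credit = $6,725 − $3,982 = $2,743.
At $75,400 — 11% of the $46,200 excess over $29,200 is $5,082; credit = $6,725 − $5,082 = $1,643.
Lost: $2,743 − $1,643 = $1,100.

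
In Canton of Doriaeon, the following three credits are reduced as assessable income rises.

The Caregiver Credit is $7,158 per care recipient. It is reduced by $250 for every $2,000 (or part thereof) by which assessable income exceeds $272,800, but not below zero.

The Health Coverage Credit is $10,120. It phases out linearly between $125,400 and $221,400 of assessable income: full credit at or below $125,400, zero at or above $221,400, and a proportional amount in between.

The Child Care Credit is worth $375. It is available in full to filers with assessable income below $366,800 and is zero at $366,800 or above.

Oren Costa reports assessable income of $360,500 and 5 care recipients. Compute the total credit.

Caregiver Credit: base = 5 × $7,158 = $35,790. income exceeds $272,800 by $87,700, which is 44 full-or-partial $2,000 increments; reduction = 44 × $250 = $11,000, leaving $24,790.
Health Coverage Credit: $360,500 is at or above $221,400, so the credit is $0.
Child Care Credit: $360,500 is below the $366,800 cutoff, so the full $375 applies.
Total: $24,790 + $0 + $375 = $25,165.

$25,165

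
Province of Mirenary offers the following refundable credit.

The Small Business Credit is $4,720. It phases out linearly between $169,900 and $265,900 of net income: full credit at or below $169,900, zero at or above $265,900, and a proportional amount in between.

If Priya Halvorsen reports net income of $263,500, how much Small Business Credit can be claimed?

Small Business Credit: $263,500 is $93,600 into a $96,000 phase-out range, leaving 2,400/96,000 of the credit: $4,720 × 2,400/96,000 = $118.

$118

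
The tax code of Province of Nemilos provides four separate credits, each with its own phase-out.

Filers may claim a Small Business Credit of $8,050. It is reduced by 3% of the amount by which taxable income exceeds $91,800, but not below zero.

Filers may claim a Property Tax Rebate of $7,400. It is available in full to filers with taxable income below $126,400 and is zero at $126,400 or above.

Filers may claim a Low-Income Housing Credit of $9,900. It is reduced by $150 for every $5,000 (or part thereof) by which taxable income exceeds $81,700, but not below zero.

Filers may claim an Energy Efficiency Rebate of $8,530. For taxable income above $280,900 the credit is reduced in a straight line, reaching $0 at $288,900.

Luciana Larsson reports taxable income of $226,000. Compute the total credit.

Small Business Credit: 3% of the $134,200 excess over $91,800 is $4,026; credit = $8,050 − $4,026 = $4,024.
Property Tax Rebate: $226,000 meets or exceeds the $126,400 cutoff, so the credit is $0.
Low-Income Housing Credit: income exceeds $81,700 by $144,300, which is 29 full-or-partial $5,000 increments; reduction = 29 × $150 = $4,350, leaving $5,550.
Energy Efficiency Rebate: $226,000 is at or below the $280,900 threshold, so the full $8,530 applies.
Total: $4,024 + $0 + $5,550 + $8,530 = $18,104.

$18,104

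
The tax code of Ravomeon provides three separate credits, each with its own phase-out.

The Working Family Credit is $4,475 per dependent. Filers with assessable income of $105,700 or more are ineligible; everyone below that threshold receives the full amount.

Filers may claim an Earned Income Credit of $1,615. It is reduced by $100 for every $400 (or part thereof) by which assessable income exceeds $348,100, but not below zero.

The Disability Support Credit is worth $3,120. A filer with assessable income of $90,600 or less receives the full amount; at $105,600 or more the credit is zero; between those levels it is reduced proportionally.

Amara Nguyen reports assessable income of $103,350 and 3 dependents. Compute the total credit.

$15,508

Working Family Credit: base = 3 × $4,475 = $13,425. $103,350 is below the $105,700 cutoff, so the full $13,425 applies.
Earned Income Credit: $103,350 is at or below the $348,100 threshold, so the full $1,615 applies.
Disability Support Credit: $103,350 is $12,750 into a $15,000 phase-out range, leaving 2,250/15,000 of the credit: $3,120 × 2,250/15,000 = $468.
Total: $13,425 + $1,615 + $468 = $15,508.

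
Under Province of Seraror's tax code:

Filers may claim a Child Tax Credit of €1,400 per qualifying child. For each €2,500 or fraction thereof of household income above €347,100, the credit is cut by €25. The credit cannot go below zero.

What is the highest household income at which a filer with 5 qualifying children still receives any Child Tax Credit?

€1,044,600

Full credit = 5 × €1,400 = €7,000.
After 279 increments the reduction is 279 × €25 = €6,975, leaving €25; one more increment wipes it out. Increment 279 ends at excess 279 × €2,500 = €697,500, so the highest qualifying income is €347,100 + €697,500 = €1,044,600.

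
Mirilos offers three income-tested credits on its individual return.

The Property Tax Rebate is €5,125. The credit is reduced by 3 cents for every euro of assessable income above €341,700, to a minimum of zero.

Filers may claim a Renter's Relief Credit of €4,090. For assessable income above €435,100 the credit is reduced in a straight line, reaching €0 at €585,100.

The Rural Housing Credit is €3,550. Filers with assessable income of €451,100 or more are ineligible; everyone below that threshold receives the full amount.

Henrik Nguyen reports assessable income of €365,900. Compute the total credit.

€12,039

Property Tax Rebate: 3% of the €24,200 excess over €341,700 is €726; credit = €5,125 − €726 = €4,399.
Renter's Relief Credit: €365,900 is at or below the €435,100 threshold, so the full €4,090 applies.
Rural Housing Credit: €365,900 is below the €451,100 cutoff, so the full €3,550 applies.
Total: €4,399 + €4,090 + €3,550 = €12,039.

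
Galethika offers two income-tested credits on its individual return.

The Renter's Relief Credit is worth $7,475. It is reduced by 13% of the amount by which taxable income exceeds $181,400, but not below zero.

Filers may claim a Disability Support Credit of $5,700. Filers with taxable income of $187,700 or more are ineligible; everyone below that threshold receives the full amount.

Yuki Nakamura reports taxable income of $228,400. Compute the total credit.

$1,365

Renter's Relief Credit: 13% of the $47,000 excess over $181,400 is $6,110; credit = $7,475 − $6,110 = $1,365.
Disability Support Credit: $228,400 meets or exceeds the $187,700 cutoff, so the credit is $0.
Total: $1,365 + $0 = $1,365.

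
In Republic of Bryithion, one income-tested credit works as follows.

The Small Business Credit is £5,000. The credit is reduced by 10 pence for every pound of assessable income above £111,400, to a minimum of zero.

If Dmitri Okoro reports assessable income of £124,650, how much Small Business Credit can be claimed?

Small Business Credit: 10% of the £13,250 excess over £111,400 is £1,325; credit = £5,000 − £1,325 = £3,675.

£3,675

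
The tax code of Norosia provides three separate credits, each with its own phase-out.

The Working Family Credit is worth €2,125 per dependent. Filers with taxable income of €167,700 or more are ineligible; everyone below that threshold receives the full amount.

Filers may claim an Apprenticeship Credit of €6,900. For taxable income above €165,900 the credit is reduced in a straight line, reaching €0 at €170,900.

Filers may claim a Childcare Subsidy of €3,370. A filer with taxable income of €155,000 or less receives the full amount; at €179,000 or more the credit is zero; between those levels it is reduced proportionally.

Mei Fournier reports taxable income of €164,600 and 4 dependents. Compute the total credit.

Working Family Credit: base = 4 × €2,125 = €8,500. €164,600 is below the €167,700 cutoff, so the full €8,500 applies.
Apprenticeship Credit: €164,600 is at or below the €165,900 threshold, so the full €6,900 applies.
Childcare Subsidy: €164,600 is €9,600 into a €24,000 phase-out range, leaving 14,400/24,000 of the credit: €3,370 × 14,400/24,000 = €2,022.
Total: €8,500 + €6,900 + €2,022 = €17,422.

€17,422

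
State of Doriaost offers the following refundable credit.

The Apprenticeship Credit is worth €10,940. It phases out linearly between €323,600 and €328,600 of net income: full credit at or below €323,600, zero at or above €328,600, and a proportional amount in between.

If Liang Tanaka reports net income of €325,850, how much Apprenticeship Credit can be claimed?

Apprenticeship Credit: €325,850 is €2,250 into a €5,000 phase-out range, leaving 2,750/5,000 of the credit: €10,940 × 2,750/5,000 = €6,017.

€6,017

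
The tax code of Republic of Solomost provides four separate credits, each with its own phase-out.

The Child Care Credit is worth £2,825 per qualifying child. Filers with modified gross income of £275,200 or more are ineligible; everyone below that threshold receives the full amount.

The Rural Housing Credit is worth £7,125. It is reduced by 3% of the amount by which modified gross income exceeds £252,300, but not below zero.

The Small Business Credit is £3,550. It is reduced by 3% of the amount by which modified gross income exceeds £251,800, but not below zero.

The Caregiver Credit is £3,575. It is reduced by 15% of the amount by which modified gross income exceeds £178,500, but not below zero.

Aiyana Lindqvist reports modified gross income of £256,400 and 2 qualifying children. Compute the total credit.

£16,064

Child Care Credit: base = 2 × £2,825 = £5,650. £256,400 is below the £275,200 cutoff, so the full £5,650 applies.
Rural Housing Credit: 3% of the £4,100 excess over £252,300 is £123; credit = £7,125 − £123 = £7,002.
Small Business Credit: 3% of the £4,600 excess over £251,800 is £138; credit = £3,550 − £138 = £3,412.
Caregiver Credit: 15% of the £77,900 excess over £178,500 is £11,685 ≥ base, so the credit is £0.
Total: £5,650 + £7,002 + £3,412 + £0 = £16,064.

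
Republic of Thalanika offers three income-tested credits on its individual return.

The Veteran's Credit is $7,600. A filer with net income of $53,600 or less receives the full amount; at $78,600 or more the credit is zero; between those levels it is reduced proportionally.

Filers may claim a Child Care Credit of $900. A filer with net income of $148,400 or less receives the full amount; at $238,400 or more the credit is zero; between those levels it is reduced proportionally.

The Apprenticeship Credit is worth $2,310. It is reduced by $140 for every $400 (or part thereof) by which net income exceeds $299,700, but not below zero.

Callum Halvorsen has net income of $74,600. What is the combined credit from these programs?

Veteran's Credit: $74,600 is $21,000 into a $25,000 phase-out range, leaving 4,000/25,000 of the credit: $7,600 × 4,000/25,000 = $1,216.
Child Care Credit: $74,600 is at or below the $148,400 threshold, so the full $900 applies.
Apprenticeship Credit: $74,600 is at or below the $299,700 threshold, so the full $2,310 applies.
Total: $1,216 + $900 + $2,310 = $4,426.

$4,426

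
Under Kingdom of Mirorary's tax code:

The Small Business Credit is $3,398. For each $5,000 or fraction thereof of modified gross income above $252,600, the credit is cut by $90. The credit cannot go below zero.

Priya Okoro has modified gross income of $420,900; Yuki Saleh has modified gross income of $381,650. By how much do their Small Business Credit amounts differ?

Priya ($420,900): Small Business Credit: income exceeds $252,600 by $168,300, which is 34 full-or-partial $5,000 increments; reduction = 34 × $90 = $3,060, leaving $338.
Yuki ($381,650): Small Business Credit: income exceeds $252,600 by $129,050, which is 26 full-or-partial $5,000 increments; reduction = 26 × $90 = $2,340, leaving $1,058.
Difference: |$338 − $1,058| = $720.

$720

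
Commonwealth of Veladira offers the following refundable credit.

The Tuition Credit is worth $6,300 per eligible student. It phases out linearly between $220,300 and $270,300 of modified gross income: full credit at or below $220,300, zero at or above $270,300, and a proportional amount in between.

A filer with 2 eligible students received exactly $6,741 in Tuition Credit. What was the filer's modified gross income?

Full credit = 2 × $6,300 = $12,600.
$6,741 is 6,741/12,600 of the full $12,600, so 5,859/12,600 of the $50,000 range has been used: income = $220,300 + $50,000 × 5,859/12,600 = $243,550.

$243,550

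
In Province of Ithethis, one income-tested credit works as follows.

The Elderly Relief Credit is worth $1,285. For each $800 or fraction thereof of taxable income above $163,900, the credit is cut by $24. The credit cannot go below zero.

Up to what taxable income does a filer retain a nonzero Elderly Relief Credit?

After 53 increments the reduction is 53 × $24 = $1,272, leaving $13; one more increment wipes it out. Increment 53 ends at excess 53 × $800 = $42,400, so the highest qualifying income is $163,900 + $42,400 = $206,300.

$206,300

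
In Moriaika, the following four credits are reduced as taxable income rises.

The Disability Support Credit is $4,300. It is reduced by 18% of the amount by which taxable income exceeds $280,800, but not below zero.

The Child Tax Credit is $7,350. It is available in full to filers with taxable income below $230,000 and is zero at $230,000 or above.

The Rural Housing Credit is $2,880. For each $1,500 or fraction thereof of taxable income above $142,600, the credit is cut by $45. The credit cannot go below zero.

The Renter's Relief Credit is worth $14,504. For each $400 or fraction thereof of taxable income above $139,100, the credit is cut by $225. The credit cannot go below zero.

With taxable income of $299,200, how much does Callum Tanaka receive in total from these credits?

Disability Support Credit: 18% of the $18,400 excess over $280,800 is $3,312; credit = $4,300 − $3,312 = $988.
Child Tax Credit: $299,200 meets or exceeds the $230,000 cutoff, so the credit is $0.
Rural Housing Credit: income exceeds $142,600 by $156,600 → 105 increments × $45 = $4,725 ≥ base, so the credit is $0.
Renter's Relief Credit: income exceeds $139,100 by $160,100 → 401 increments × $225 = $90,225 ≥ base, so the credit is $0.
Total: $988 + $0 + $0 + $0 = $988.

$988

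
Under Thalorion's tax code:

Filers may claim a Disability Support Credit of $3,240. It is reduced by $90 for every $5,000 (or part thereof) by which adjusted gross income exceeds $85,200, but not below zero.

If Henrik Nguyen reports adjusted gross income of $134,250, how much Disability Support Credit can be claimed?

$2,340

Disability Support Credit: income exceeds $85,200 by $49,050, which is 10 full-or-partial $5,000 increments; reduction = 10 × $90 = $900, leaving $2,340.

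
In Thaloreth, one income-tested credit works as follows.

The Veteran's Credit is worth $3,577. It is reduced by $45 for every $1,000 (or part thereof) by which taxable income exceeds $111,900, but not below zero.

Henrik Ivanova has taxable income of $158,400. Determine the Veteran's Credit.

Veteran's Credit: income exceeds $111,900 by $46,500, which is 47 full-or-partial $1,000 increments; reduction = 47 × $45 = $2,115, leaving $1,462.

$1,462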